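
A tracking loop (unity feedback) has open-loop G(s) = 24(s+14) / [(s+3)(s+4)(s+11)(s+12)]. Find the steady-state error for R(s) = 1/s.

The open loop has no poles at the origin → type 0 system.
K_p = lim_{s→0} G(s) = 24·14 / (3·4·11·12) = 7/33.
e_ss = 1/(1 + K_p) = 1/(40/33) = 0.825.

0.825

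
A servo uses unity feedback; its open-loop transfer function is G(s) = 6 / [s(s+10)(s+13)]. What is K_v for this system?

One free integrator in G(s): this is a type 1 system.
K_v = lim_{s→0} s·G(s) = 6 / (10·13) = 3/65.

3/65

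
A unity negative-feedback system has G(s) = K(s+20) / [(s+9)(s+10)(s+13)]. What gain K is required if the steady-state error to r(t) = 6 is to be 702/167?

System type = 0 (no poles at s=0).
K_p = lim_{s→0} G(s) = K·20 / (9·10·13) = (2/117)·K.
e_ss = 6/(1 + K_p) = 702/167 ⇒ 1 + (2/117)·K = 167/117 ⇒ K = 25.

25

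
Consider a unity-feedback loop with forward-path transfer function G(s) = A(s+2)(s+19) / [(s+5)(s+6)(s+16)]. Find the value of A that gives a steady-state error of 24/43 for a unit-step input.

No free integrators in G(s): this is a type 0 system.
K_p = lim_{s→0} G(s) = A·2·19 / (5·6·16) = (19/240)·A.
e_ss = 1/(1 + K_p) = 24/43 ⇒ 1 + (19/240)·A = 43/24 ⇒ A = 10.

10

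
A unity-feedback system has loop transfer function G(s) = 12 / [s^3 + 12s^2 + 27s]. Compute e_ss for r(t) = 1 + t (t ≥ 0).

2.25

Lowest-order denominator term is 27s, so the open loop has 1 pole at the origin → type 1 system. Treating each term separately:
  • 1: tracked with zero error.
  • t: e_ss = 1/K_v with K_v=4/9 → 2.25.
Total e_ss = 2.25.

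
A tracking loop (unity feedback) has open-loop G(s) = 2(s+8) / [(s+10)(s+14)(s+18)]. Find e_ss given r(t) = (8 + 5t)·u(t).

G(s) has no factors of s in the denominator, so the system is type 0. By superposition:
  • 8: e_ss = 8/(1+K_p) with K_p=2/315 → 2520/317.
  • 5t: a type-0 system cannot track it, e_ss → ∞.
The unbounded component dominates.

infinity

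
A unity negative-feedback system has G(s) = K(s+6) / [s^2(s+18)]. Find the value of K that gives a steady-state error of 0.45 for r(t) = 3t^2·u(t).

40

G(s) has two factors of s in the denominator, so the system is type 2.
K_a = lim_{s→0} s^2·G(s) = K·6 / (18) = (1/3)·K.
e_ss = 6/K_a = 0.45 ⇒ K_a = 40/3 ⇒ K = (40/3)/(1/3) = 40.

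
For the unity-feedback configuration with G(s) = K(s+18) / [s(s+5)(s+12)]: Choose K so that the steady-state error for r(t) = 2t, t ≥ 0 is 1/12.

G(s) has one factor of s in the denominator, so the system is type 1.
K_v = lim_{s→0} s·G(s) = K·18 / (5·12) = 0.3·K.
e_ss = 2/K_v = 1/12 ⇒ K_v = 24 ⇒ K = 24/0.3 = 80.

80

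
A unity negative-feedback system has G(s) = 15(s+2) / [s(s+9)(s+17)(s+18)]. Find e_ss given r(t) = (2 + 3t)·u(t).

One free integrator in G(s): this is a type 1 system. Taking each input component in turn:
  • 2: tracked with zero error.
  • 3t: e_ss = 3/K_v with K_v=5/459 → 275.4.
Total e_ss = 275.4.

275.4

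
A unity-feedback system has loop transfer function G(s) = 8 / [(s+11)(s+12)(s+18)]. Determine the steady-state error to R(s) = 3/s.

891/298

The open loop has no poles at the origin → type 0 system.
K_p = lim_{s→0} G(s) = 8 / (11·12·18) = 1/297.
e_ss = 3/(1 + K_p) = 3/(298/297) = 891/298.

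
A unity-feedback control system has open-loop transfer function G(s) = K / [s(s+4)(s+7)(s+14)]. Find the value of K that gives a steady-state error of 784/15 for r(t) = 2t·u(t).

15

The open loop has one pole at the origin → type 1 system.
K_v = lim_{s→0} s·G(s) = K / (4·7·14) = (1/392)·K.
e_ss = 2/K_v = 784/15 ⇒ K_v = 15/392 ⇒ K = (15/392)/(1/392) = 15.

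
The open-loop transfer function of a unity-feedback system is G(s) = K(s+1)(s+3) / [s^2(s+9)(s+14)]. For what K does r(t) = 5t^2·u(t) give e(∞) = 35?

System type = 2 (two poles at s=0).
K_a = lim_{s→0} s^2·G(s) = K·1·3 / (9·14) = (1/42)·K.
e_ss = 10/K_a = 35 ⇒ K_a = 2/7 ⇒ K = (2/7)/(1/42) = 12.

12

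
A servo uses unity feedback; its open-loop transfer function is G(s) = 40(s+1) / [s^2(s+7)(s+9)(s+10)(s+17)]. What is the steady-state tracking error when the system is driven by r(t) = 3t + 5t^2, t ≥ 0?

The open loop has two poles at the origin → type 2 system. Taking each input component in turn:
  • 3t: tracked with zero error.
  • 5t^2: e_ss = 10/K_a with K_a=4/1071 → 2677.5.
Total e_ss = 2677.5.

2677.5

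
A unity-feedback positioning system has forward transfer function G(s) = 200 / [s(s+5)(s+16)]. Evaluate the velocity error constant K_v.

The open loop has one pole at the origin → type 1 system.
K_v = lim_{s→0} s·G(s) = 200 / (5·16) = 2.5.

2.5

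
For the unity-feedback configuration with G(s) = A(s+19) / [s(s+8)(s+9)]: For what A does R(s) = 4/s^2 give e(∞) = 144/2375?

System type = 1 (one pole at s=0).
K_v = lim_{s→0} s·G(s) = A·19 / (8·9) = (19/72)·A.
e_ss = 4/K_v = 144/2375 ⇒ K_v = 2375/36 ⇒ A = (2375/36)/(19/72) = 250.

250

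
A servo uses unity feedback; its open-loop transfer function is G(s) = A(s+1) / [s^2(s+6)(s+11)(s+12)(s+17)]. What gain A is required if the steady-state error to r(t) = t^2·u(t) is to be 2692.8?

Two free integrators in G(s): this is a type 2 system.
K_a = lim_{s→0} s^2·G(s) = A·1 / (6·11·12·17) = (1/13464)·A.
e_ss = 2/K_a = 2692.8 ⇒ K_a = 5/6732 ⇒ A = (5/6732)/(1/13464) = 10.

10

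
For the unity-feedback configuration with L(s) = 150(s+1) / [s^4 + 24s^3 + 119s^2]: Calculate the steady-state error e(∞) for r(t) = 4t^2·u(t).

Lowest-order denominator term is 119s^2, so the open loop has 2 poles at the origin → type 2 system.
K_a = lim_{s→0} s^2·L(s) = 150·1 / 119 = 150/119.
r(t) = 4t^2 gives R(s) = 8/s^3.
e_ss = 8/K_a = 8/(150/119) = 476/75.

476/75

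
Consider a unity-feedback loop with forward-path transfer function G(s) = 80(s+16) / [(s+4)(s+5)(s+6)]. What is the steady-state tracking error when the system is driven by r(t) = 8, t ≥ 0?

24/35

G(s) has no factors of s in the denominator, so the system is type 0.
K_p = lim_{s→0} G(s) = 80·16 / (4·5·6) = 32/3.
e_ss = 8/(1 + K_p) = 8/(35/3) = 24/35.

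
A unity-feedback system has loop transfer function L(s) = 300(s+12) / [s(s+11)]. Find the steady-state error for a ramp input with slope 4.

L(s) has one factor of s in the denominator, so the system is type 1.
K_v = lim_{s→0} s·L(s) = 300·12 / (11) = 3600/11.
e_ss = 4/K_v = 4/(3600/11) = 11/900.

11/900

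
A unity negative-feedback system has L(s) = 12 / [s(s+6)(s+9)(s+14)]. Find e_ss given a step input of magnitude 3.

The open loop has one pole at the origin → type 1 system.
A type-1 system has K_p = ∞, so it tracks a step input with zero steady-state error.

0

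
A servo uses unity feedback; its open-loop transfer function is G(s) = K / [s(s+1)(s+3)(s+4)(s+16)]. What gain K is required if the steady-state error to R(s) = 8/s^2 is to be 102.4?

15

One free integrator in G(s): this is a type 1 system.
K_v = lim_{s→0} s·G(s) = K / (1·3·4·16) = (1/192)·K.
e_ss = 8/K_v = 102.4 ⇒ K_v = 5/64 ⇒ K = (5/64)/(1/192) = 15.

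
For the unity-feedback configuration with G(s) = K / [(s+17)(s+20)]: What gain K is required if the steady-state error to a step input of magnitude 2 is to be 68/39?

System type = 0 (no poles at s=0).
K_p = lim_{s→0} G(s) = K / (17·20) = (1/340)·K.
e_ss = 2/(1 + K_p) = 68/39 ⇒ 1 + (1/340)·K = 39/34 ⇒ K = 50.

50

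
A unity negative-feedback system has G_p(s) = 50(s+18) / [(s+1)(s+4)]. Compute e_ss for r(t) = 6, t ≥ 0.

3/113

The open loop has no poles at the origin → type 0 system.
K_p = lim_{s→0} G_p(s) = 50·18 / (1·4) = 225.
e_ss = 6/(1 + K_p) = 6/226 = 3/113.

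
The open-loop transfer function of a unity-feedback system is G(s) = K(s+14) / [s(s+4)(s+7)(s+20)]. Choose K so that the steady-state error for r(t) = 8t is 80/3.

G(s) has one factor of s in the denominator, so the system is type 1.
K_v = lim_{s→0} s·G(s) = K·14 / (4·7·20) = 0.025·K.
e_ss = 8/K_v = 80/3 ⇒ K_v = 0.3 ⇒ K = 0.3/0.025 = 12.

12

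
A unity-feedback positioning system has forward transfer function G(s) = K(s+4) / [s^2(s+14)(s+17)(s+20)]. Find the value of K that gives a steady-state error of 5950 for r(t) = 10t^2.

Two free integrators in G(s): this is a type 2 system.
K_a = lim_{s→0} s^2·G(s) = K·4 / (14·17·20) = (1/1190)·K.
e_ss = 20/K_a = 5950 ⇒ K_a = 2/595 ⇒ K = (2/595)/(1/1190) = 4.

4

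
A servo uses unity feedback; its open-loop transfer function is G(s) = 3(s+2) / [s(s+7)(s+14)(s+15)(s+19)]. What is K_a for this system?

0

The open loop has one pole at the origin → type 1 system.
K_a = lim_{s→0} s^2·G(s) = 0 (the extra factor of s kills the finite limit).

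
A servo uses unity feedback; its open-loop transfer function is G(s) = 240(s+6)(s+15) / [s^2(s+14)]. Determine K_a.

10800/7

System type = 2 (two poles at s=0).
K_a = lim_{s→0} s^2·G(s) = 240·6·15 / (14) = 10800/7.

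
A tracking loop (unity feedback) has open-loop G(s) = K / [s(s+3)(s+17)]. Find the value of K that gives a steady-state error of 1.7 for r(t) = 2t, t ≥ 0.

60

G(s) has one factor of s in the denominator, so the system is type 1.
K_v = lim_{s→0} s·G(s) = K / (3·17) = (1/51)·K.
e_ss = 2/K_v = 1.7 ⇒ K_v = 20/17 ⇒ K = (20/17)/(1/51) = 60.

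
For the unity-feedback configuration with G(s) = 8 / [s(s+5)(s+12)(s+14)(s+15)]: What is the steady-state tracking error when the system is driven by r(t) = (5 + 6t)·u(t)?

9450

System type = 1 (one pole at s=0). Taking each input component in turn:
  • 5: tracked with zero error.
  • 6t: e_ss = 6/K_v with K_v=1/1575 → 9450.
Total e_ss = 9450.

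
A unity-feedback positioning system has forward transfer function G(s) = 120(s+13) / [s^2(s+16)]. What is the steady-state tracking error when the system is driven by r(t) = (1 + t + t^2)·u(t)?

4/195

G(s) has two factors of s in the denominator, so the system is type 2. By superposition:
  • 1: tracked with zero error.
  • t: tracked with zero error.
  • t^2: e_ss = 2/K_a with K_a=97.5 → 4/195.
Total e_ss = 4/195.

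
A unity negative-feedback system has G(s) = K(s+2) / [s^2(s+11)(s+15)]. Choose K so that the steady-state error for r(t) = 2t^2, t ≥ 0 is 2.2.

150

System type = 2 (two poles at s=0).
K_a = lim_{s→0} s^2·G(s) = K·2 / (11·15) = (2/165)·K.
e_ss = 4/K_a = 2.2 ⇒ K_a = 20/11 ⇒ K = (20/11)/(2/165) = 150.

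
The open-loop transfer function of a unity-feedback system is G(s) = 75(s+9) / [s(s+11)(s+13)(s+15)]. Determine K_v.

G(s) has one factor of s in the denominator, so the system is type 1.
K_v = lim_{s→0} s·G(s) = 75·9 / (11·13·15) = 45/143.

45/143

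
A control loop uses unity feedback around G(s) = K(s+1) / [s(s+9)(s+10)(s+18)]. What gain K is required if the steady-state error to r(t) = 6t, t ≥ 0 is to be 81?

120

G(s) has one factor of s in the denominator, so the system is type 1.
K_v = lim_{s→0} s·G(s) = K·1 / (9·10·18) = (1/1620)·K.
e_ss = 6/K_v = 81 ⇒ K_v = 2/27 ⇒ K = (2/27)/(1/1620) = 120.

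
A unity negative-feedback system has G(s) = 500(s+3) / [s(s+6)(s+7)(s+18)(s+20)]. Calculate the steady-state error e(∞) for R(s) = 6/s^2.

The open loop has one pole at the origin → type 1 system.
K_v = lim_{s→0} s·G(s) = 500·3 / (6·7·18·20) = 25/252.
e_ss = 6/K_v = 6/(25/252) = 60.48.

60.48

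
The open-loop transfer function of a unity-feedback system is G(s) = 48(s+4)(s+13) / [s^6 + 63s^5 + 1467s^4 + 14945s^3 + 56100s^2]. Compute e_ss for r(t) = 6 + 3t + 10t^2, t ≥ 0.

23375/52

The denominator has no term below 56100s^2 — 2 poles at s=0, type 2. Taking each input component in turn:
  • 6: tracked with zero error.
  • 3t: tracked with zero error.
  • 10t^2: e_ss = 20/K_a with K_a=208/4675 → 23375/52.
Total e_ss = 23375/52.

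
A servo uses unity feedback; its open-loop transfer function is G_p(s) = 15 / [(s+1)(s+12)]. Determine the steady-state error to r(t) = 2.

G_p(s) has no factors of s in the denominator, so the system is type 0.
K_p = lim_{s→0} G_p(s) = 15 / (1·12) = 1.25.
e_ss = 2/(1 + K_p) = 2/2.25 = 8/9.

8/9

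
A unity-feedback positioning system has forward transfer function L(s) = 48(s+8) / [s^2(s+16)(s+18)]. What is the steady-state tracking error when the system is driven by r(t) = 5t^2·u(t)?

7.5

The open loop has two poles at the origin → type 2 system.
K_a = lim_{s→0} s^2·L(s) = 48·8 / (16·18) = 4/3.
r(t) = 5t^2 gives R(s) = 10/s^3.
e_ss = 10/K_a = 10/(4/3) = 7.5.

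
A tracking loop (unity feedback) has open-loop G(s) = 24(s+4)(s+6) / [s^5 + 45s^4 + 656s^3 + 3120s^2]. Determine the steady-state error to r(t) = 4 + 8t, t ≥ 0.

0

Lowest-order denominator term is 3120s^2, so the open loop has 2 poles at the origin → type 2 system. Taking each input component in turn:
  • 4: tracked with zero error.
  • 8t: tracked with zero error.
Total e_ss = 0.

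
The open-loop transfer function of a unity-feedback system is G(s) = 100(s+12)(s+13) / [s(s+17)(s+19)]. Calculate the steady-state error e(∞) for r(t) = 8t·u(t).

323/1950

One free integrator in G(s): this is a type 1 system.
K_v = lim_{s→0} s·G(s) = 100·12·13 / (17·19) = 15600/323.
e_ss = 8/K_v = 8/(15600/323) = 323/1950.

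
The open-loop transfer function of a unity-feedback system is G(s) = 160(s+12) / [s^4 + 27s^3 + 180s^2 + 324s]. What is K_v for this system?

Lowest-order denominator term is 324s, so the open loop has 1 pole at the origin → type 1 system.
K_v = lim_{s→0} s·G(s) = 160·12 / 324 = 160/27.

160/27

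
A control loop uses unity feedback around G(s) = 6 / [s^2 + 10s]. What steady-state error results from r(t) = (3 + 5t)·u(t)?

25/3

The denominator has no term below 10s — 1 pole at s=0, type 1. Taking each input component in turn:
  • 3: tracked with zero error.
  • 5t: e_ss = 5/K_v with K_v=0.6 → 25/3.
Total e_ss = 25/3.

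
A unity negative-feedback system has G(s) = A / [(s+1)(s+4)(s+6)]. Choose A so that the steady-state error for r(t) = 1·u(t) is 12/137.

250

System type = 0 (no poles at s=0).
K_p = lim_{s→0} G(s) = A / (1·4·6) = (1/24)·A.
e_ss = 1/(1 + K_p) = 12/137 ⇒ 1 + (1/24)·A = 137/12 ⇒ A = 250.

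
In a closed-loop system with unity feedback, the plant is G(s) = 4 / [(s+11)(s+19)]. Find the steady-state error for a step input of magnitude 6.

The open loop has no poles at the origin → type 0 system.
K_p = lim_{s→0} G(s) = 4 / (11·19) = 4/209.
e_ss = 6/(1 + K_p) = 6/(213/209) = 418/71.

418/71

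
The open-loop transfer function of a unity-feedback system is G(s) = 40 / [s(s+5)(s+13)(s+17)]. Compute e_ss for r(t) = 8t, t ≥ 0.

One free integrator in G(s): this is a type 1 system.
K_v = lim_{s→0} s·G(s) = 40 / (5·13·17) = 8/221.
e_ss = 8/K_v = 8/(8/221) = 221.

221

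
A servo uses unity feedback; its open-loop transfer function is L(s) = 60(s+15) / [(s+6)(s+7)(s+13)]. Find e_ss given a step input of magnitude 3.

273/241

No free integrators in L(s): this is a type 0 system.
K_p = lim_{s→0} L(s) = 60·15 / (6·7·13) = 150/91.
e_ss = 3/(1 + K_p) = 3/(241/91) = 273/241.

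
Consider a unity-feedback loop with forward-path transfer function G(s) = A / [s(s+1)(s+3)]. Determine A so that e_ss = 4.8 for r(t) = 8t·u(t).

5

System type = 1 (one pole at s=0).
K_v = lim_{s→0} s·G(s) = A / (1·3) = (1/3)·A.
e_ss = 8/K_v = 4.8 ⇒ K_v = 5/3 ⇒ A = (5/3)/(1/3) = 5.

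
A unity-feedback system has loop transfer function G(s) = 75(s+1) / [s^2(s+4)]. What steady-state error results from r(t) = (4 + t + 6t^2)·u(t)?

G(s) has two factors of s in the denominator, so the system is type 2. Treating each term separately:
  • 4: tracked with zero error.
  • t: tracked with zero error.
  • 6t^2: e_ss = 12/K_a with K_a=18.75 → 0.64.
Total e_ss = 0.64.

0.64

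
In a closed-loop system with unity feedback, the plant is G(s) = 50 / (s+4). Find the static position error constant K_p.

12.5

No free integrators in G(s): this is a type 0 system.
K_p = lim_{s→0} G(s) = 50 / (4) = 12.5.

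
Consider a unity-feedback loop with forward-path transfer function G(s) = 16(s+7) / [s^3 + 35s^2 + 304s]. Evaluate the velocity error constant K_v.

7/19

The denominator has no term below 304s — 1 pole at s=0, type 1.
K_v = lim_{s→0} s·G(s) = 16·7 / 304 = 7/19.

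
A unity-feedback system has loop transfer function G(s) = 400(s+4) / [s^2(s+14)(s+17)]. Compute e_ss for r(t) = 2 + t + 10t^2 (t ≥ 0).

System type = 2 (two poles at s=0). Treating each term separately:
  • 2: tracked with zero error.
  • t: tracked with zero error.
  • 10t^2: e_ss = 20/K_a with K_a=800/119 → 2.975.
Total e_ss = 2.975.

2.975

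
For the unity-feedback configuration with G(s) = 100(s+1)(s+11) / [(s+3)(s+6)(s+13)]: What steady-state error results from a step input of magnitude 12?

1404/667

No free integrators in G(s): this is a type 0 system.
K_p = lim_{s→0} G(s) = 100·1·11 / (3·6·13) = 550/117.
e_ss = 12/(1 + K_p) = 12/(667/117) = 1404/667.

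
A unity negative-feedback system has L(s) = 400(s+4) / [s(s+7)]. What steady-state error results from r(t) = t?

The open loop has one pole at the origin → type 1 system.
K_v = lim_{s→0} s·L(s) = 400·4 / (7) = 1600/7.
e_ss = 1/K_v = 1/(1600/7) = 7/1600.

7/1600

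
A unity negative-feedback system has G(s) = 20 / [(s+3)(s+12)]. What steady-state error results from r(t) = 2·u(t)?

No free integrators in G(s): this is a type 0 system.
K_p = lim_{s→0} G(s) = 20 / (3·12) = 5/9.
e_ss = 2/(1 + K_p) = 2/(14/9) = 9/7.

9/7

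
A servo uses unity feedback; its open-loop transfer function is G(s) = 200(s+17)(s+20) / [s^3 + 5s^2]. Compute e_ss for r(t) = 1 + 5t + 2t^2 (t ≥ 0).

Lowest-order denominator term is 5s^2, so the open loop has 2 poles at the origin → type 2 system. By superposition:
  • 1: tracked with zero error.
  • 5t: tracked with zero error.
  • 2t^2: e_ss = 4/K_a with K_a=13600 → 1/3400.
Total e_ss = 1/3400.

1/3400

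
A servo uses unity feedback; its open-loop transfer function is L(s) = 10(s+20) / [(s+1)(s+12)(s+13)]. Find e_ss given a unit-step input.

39/89

L(s) has no factors of s in the denominator, so the system is type 0.
K_p = lim_{s→0} L(s) = 10·20 / (1·12·13) = 50/39.
e_ss = 1/(1 + K_p) = 1/(89/39) = 39/89.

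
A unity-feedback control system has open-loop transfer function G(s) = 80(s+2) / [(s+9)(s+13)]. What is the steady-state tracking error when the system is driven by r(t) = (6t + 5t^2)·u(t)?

infinity

No free integrators in G(s): this is a type 0 system. Taking each input component in turn:
  • 6t: a type-0 system cannot track it, e_ss → ∞.
  • 5t^2: a type-0 system cannot track it, e_ss → ∞.
The unbounded component dominates.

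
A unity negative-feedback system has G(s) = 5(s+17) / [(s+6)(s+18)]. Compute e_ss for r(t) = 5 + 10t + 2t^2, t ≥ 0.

The open loop has no poles at the origin → type 0 system. By superposition:
  • 5: e_ss = 5/(1+K_p) with K_p=85/108 → 540/193.
  • 10t: a type-0 system cannot track it, e_ss → ∞.
  • 2t^2: a type-0 system cannot track it, e_ss → ∞.
The unbounded component dominates.

infinity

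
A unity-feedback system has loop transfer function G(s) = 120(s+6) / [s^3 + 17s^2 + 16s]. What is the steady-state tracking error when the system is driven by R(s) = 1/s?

Factoring s from the denominator leaves a polynomial with constant term 16, so the system is type 1.
A type-1 system has K_p = ∞, so it tracks a step input with zero steady-state error.

0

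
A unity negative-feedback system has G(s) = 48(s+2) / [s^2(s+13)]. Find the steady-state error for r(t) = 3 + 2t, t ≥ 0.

The open loop has two poles at the origin → type 2 system. Treating each term separately:
  • 3: tracked with zero error.
  • 2t: tracked with zero error.
Total e_ss = 0.

0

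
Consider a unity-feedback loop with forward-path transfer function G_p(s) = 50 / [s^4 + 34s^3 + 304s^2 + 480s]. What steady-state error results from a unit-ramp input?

Lowest-order denominator term is 480s, so the open loop has 1 pole at the origin → type 1 system.
K_v = lim_{s→0} s·G_p(s) = 50 / 480 = 5/48.
e_ss = 1/K_v = 1/(5/48) = 9.6.

9.6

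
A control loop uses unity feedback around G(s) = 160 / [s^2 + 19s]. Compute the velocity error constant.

Lowest-order denominator term is 19s, so the open loop has 1 pole at the origin → type 1 system.
K_v = lim_{s→0} s·G(s) = 160 / 19 = 160/19.

160/19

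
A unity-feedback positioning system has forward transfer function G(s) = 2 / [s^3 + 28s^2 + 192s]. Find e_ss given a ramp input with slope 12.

Factoring s from the denominator leaves a polynomial with constant term 192, so the system is type 1.
K_v = lim_{s→0} s·G(s) = 2 / 192 = 1/96.
e_ss = 12/K_v = 12/(1/96) = 1152.

1152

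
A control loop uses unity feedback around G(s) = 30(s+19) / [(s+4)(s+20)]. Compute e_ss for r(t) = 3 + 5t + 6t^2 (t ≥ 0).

No free integrators in G(s): this is a type 0 system. Treating each term separately:
  • 3: e_ss = 3/(1+K_p) with K_p=7.125 → 24/65.
  • 5t: a type-0 system cannot track it, e_ss → ∞.
  • 6t^2: a type-0 system cannot track it, e_ss → ∞.
The unbounded component dominates.

infinity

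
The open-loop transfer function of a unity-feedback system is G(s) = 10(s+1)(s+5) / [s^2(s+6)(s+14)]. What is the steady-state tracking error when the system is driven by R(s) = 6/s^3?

10.08

System type = 2 (two poles at s=0).
K_a = lim_{s→0} s^2·G(s) = 10·1·5 / (6·14) = 25/42.
r(t) = 3t^2 gives R(s) = 6/s^3.
e_ss = 6/K_a = 6/(25/42) = 10.08.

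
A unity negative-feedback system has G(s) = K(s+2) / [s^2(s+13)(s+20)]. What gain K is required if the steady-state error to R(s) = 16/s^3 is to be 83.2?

25

The open loop has two poles at the origin → type 2 system.
K_a = lim_{s→0} s^2·G(s) = K·2 / (13·20) = (1/130)·K.
e_ss = 16/K_a = 83.2 ⇒ K_a = 5/26 ⇒ K = (5/26)/(1/130) = 25.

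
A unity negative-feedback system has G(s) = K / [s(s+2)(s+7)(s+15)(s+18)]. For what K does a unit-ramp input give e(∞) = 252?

15

System type = 1 (one pole at s=0).
K_v = lim_{s→0} s·G(s) = K / (2·7·15·18) = (1/3780)·K.
e_ss = 1/K_v = 252 ⇒ K_v = 1/252 ⇒ K = (1/252)/(1/3780) = 15.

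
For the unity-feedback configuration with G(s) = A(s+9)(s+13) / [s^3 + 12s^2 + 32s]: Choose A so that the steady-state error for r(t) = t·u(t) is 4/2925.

200

Lowest-order denominator term is 32s, so the open loop has 1 pole at the origin → type 1 system.
K_v = lim_{s→0} s·G(s) = A·9·13 / 32 = (117/32)·A.
e_ss = 1/K_v = 4/2925 ⇒ K_v = 731.25 ⇒ A = 731.25/(117/32) = 200.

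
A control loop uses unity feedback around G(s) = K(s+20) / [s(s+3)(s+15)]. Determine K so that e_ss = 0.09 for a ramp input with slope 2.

50

G(s) has one factor of s in the denominator, so the system is type 1.
K_v = lim_{s→0} s·G(s) = K·20 / (3·15) = (4/9)·K.
e_ss = 2/K_v = 0.09 ⇒ K_v = 200/9 ⇒ K = (200/9)/(4/9) = 50.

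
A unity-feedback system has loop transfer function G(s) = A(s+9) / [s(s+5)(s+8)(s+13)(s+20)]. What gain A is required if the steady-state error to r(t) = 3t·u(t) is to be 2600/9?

System type = 1 (one pole at s=0).
K_v = lim_{s→0} s·G(s) = A·9 / (5·8·13·20) = (9/10400)·A.
e_ss = 3/K_v = 2600/9 ⇒ K_v = 27/2600 ⇒ A = (27/2600)/(9/10400) = 12.

12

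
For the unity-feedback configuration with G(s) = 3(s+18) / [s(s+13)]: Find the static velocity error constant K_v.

G(s) has one factor of s in the denominator, so the system is type 1.
K_v = lim_{s→0} s·G(s) = 3·18 / (13) = 54/13.

54/13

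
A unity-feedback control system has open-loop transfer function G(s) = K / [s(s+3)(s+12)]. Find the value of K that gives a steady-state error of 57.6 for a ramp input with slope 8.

5

One free integrator in G(s): this is a type 1 system.
K_v = lim_{s→0} s·G(s) = K / (3·12) = (1/36)·K.
e_ss = 8/K_v = 57.6 ⇒ K_v = 5/36 ⇒ K = (5/36)/(1/36) = 5.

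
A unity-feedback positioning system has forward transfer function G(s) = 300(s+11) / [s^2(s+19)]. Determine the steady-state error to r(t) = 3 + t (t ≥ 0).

The open loop has two poles at the origin → type 2 system. Taking each input component in turn:
  • 3: tracked with zero error.
  • t: tracked with zero error.
Total e_ss = 0.

0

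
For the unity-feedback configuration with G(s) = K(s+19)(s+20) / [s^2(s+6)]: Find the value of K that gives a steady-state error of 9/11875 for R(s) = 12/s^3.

The open loop has two poles at the origin → type 2 system.
K_a = lim_{s→0} s^2·G(s) = K·19·20 / (6) = (190/3)·K.
e_ss = 12/K_a = 9/11875 ⇒ K_a = 47500/3 ⇒ K = (47500/3)/(190/3) = 250.

250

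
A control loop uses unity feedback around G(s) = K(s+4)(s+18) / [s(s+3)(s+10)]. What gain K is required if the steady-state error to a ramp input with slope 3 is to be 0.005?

250

System type = 1 (one pole at s=0).
K_v = lim_{s→0} s·G(s) = K·4·18 / (3·10) = 2.4·K.
e_ss = 3/K_v = 0.005 ⇒ K_v = 600 ⇒ K = 600/2.4 = 250.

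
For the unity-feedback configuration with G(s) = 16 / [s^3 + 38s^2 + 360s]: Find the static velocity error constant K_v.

2/45

Lowest-order denominator term is 360s, so the open loop has 1 pole at the origin → type 1 system.
K_v = lim_{s→0} s·G(s) = 16 / 360 = 2/45.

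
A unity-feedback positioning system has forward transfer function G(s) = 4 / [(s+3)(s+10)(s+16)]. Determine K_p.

1/120

G(s) has no factors of s in the denominator, so the system is type 0.
K_p = lim_{s→0} G(s) = 4 / (3·10·16) = 1/120.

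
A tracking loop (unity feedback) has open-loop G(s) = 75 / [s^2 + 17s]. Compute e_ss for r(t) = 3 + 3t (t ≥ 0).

0.68

Lowest-order denominator term is 17s, so the open loop has 1 pole at the origin → type 1 system. By superposition:
  • 3: tracked with zero error.
  • 3t: e_ss = 3/K_v with K_v=75/17 → 0.68.
Total e_ss = 0.68.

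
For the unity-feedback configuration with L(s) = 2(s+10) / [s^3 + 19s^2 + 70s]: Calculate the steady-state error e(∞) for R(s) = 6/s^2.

Factoring s from the denominator leaves a polynomial with constant term 70, so the system is type 1.
K_v = lim_{s→0} s·L(s) = 2·10 / 70 = 2/7.
e_ss = 6/K_v = 6/(2/7) = 21.

21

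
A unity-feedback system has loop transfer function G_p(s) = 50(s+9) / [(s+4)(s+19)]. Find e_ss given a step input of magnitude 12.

456/263

The open loop has no poles at the origin → type 0 system.
K_p = lim_{s→0} G_p(s) = 50·9 / (4·19) = 225/38.
e_ss = 12/(1 + K_p) = 12/(263/38) = 456/263.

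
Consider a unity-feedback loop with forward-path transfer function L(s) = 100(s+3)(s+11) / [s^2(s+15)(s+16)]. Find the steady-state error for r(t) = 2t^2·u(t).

The open loop has two poles at the origin → type 2 system.
K_a = lim_{s→0} s^2·L(s) = 100·3·11 / (15·16) = 13.75.
r(t) = 2t^2 gives R(s) = 4/s^3.
e_ss = 4/K_a = 4/13.75 = 16/55.

16/55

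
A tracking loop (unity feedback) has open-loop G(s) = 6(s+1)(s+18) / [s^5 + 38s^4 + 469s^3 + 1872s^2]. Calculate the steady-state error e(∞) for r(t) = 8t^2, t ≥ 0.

832/3

Lowest-order denominator term is 1872s^2, so the open loop has 2 poles at the origin → type 2 system.
K_a = lim_{s→0} s^2·G(s) = 6·1·18 / 1872 = 3/52.
r(t) = 8t^2 gives R(s) = 16/s^3.
e_ss = 16/K_a = 16/(3/52) = 832/3.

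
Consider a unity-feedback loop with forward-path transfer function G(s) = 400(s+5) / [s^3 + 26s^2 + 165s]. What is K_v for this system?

Factoring s from the denominator leaves a polynomial with constant term 165, so the system is type 1.
K_v = lim_{s→0} s·G(s) = 400·5 / 165 = 400/33.

400/33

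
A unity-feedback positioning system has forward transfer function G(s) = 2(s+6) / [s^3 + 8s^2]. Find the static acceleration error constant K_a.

Factoring s^2 from the denominator leaves a polynomial with constant term 8, so the system is type 2.
K_a = lim_{s→0} s^2·G(s) = 2·6 / 8 = 1.5.

1.5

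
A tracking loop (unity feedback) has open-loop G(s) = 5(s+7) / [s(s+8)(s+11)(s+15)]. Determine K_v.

G(s) has one factor of s in the denominator, so the system is type 1.
K_v = lim_{s→0} s·G(s) = 5·7 / (8·11·15) = 7/264.

7/264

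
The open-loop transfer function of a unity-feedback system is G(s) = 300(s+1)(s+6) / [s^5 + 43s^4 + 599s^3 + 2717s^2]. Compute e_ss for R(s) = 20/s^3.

Lowest-order denominator term is 2717s^2, so the open loop has 2 poles at the origin → type 2 system.
K_a = lim_{s→0} s^2·G(s) = 300·1·6 / 2717 = 1800/2717.
r(t) = 10t^2 gives R(s) = 20/s^3.
e_ss = 20/K_a = 20/(1800/2717) = 2717/90.

2717/90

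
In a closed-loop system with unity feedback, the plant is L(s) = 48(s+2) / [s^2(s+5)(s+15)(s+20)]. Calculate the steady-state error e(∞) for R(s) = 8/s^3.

125

System type = 2 (two poles at s=0).
K_a = lim_{s→0} s^2·L(s) = 48·2 / (5·15·20) = 0.064.
r(t) = 4t^2 gives R(s) = 8/s^3.
e_ss = 8/K_a = 8/0.064 = 125.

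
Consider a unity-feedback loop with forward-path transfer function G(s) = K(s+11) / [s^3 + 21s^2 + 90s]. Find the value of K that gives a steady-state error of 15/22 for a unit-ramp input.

12

The denominator has no term below 90s — 1 pole at s=0, type 1.
K_v = lim_{s→0} s·G(s) = K·11 / 90 = (11/90)·K.
e_ss = 1/K_v = 15/22 ⇒ K_v = 22/15 ⇒ K = (22/15)/(11/90) = 12.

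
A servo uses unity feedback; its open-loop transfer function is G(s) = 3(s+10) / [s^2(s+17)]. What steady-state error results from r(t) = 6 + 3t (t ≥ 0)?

The open loop has two poles at the origin → type 2 system. By superposition:
  • 6: tracked with zero error.
  • 3t: tracked with zero error.
Total e_ss = 0.

0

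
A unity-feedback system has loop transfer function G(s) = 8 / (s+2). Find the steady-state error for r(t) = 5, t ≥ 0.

1

The open loop has no poles at the origin → type 0 system.
K_p = lim_{s→0} G(s) = 8 / (2) = 4.
e_ss = 5/(1 + K_p) = 5/5 = 1.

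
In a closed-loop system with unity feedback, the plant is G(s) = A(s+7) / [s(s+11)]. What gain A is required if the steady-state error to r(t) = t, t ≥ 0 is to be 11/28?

The open loop has one pole at the origin → type 1 system.
K_v = lim_{s→0} s·G(s) = A·7 / (11) = (7/11)·A.
e_ss = 1/K_v = 11/28 ⇒ K_v = 28/11 ⇒ A = (28/11)/(7/11) = 4.

4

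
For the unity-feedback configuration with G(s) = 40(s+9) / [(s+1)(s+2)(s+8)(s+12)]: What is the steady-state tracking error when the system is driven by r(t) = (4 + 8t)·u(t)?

No free integrators in G(s): this is a type 0 system. By superposition:
  • 4: e_ss = 4/(1+K_p) with K_p=1.875 → 32/23.
  • 8t: a type-0 system cannot track it, e_ss → ∞.
The unbounded component dominates.

infinity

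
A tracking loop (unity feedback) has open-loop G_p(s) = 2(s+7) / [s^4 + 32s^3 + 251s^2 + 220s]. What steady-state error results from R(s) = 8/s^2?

880/7

The denominator has no term below 220s — 1 pole at s=0, type 1.
K_v = lim_{s→0} s·G_p(s) = 2·7 / 220 = 7/110.
e_ss = 8/K_v = 8/(7/110) = 880/7.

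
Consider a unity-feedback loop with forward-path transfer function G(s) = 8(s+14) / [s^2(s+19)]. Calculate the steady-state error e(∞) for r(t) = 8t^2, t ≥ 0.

19/7

The open loop has two poles at the origin → type 2 system.
K_a = lim_{s→0} s^2·G(s) = 8·14 / (19) = 112/19.
r(t) = 8t^2 gives R(s) = 16/s^3.
e_ss = 16/K_a = 16/(112/19) = 19/7.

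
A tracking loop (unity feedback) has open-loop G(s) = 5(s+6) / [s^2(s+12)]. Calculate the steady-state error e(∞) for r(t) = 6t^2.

4.8

System type = 2 (two poles at s=0).
K_a = lim_{s→0} s^2·G(s) = 5·6 / (12) = 2.5.
r(t) = 6t^2 gives R(s) = 12/s^3.
e_ss = 12/K_a = 12/2.5 = 4.8.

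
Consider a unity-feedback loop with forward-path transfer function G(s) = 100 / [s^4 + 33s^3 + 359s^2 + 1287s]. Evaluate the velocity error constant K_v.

The denominator has no term below 1287s — 1 pole at s=0, type 1.
K_v = lim_{s→0} s·G(s) = 100 / 1287 = 100/1287.

100/1287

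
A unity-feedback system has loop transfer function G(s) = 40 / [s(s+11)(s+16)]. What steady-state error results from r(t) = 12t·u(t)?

52.8

G(s) has one factor of s in the denominator, so the system is type 1.
K_v = lim_{s→0} s·G(s) = 40 / (11·16) = 5/22.
e_ss = 12/K_v = 12/(5/22) = 52.8.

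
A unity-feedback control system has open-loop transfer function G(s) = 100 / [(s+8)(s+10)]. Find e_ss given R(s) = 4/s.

16/9

System type = 0 (no poles at s=0).
K_p = lim_{s→0} G(s) = 100 / (8·10) = 1.25.
e_ss = 4/(1 + K_p) = 4/2.25 = 16/9.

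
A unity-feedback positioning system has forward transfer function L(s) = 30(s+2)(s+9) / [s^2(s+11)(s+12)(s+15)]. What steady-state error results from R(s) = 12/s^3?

44

System type = 2 (two poles at s=0).
K_a = lim_{s→0} s^2·L(s) = 30·2·9 / (11·12·15) = 3/11.
r(t) = 6t^2 gives R(s) = 12/s^3.
e_ss = 12/K_a = 12/(3/11) = 44.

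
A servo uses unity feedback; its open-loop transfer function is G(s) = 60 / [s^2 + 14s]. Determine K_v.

Factoring s from the denominator leaves a polynomial with constant term 14, so the system is type 1.
K_v = lim_{s→0} s·G(s) = 60 / 14 = 30/7.

30/7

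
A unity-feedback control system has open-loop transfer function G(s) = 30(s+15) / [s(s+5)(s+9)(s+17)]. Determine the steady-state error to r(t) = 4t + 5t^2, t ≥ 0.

infinity

The open loop has one pole at the origin → type 1 system. By superposition:
  • 4t: e_ss = 4/K_v with K_v=10/17 → 6.8.
  • 5t^2: a type-1 system cannot track it, e_ss → ∞.
The unbounded component dominates.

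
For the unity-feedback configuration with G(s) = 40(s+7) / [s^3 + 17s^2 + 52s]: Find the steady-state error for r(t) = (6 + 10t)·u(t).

Factoring s from the denominator leaves a polynomial with constant term 52, so the system is type 1. Taking each input component in turn:
  • 6: tracked with zero error.
  • 10t: e_ss = 10/K_v with K_v=70/13 → 13/7.
Total e_ss = 13/7.

13/7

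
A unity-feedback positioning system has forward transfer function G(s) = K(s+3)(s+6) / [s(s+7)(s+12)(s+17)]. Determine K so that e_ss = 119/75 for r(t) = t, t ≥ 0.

50

The open loop has one pole at the origin → type 1 system.
K_v = lim_{s→0} s·G(s) = K·3·6 / (7·12·17) = (3/238)·K.
e_ss = 1/K_v = 119/75 ⇒ K_v = 75/119 ⇒ K = (75/119)/(3/238) = 50.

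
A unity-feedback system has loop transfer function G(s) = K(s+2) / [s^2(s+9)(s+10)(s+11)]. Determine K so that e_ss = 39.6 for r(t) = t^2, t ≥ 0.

System type = 2 (two poles at s=0).
K_a = lim_{s→0} s^2·G(s) = K·2 / (9·10·11) = (1/495)·K.
e_ss = 2/K_a = 39.6 ⇒ K_a = 5/99 ⇒ K = (5/99)/(1/495) = 25.

25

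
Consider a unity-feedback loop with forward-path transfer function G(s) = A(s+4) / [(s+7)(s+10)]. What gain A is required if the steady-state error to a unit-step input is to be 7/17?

System type = 0 (no poles at s=0).
K_p = lim_{s→0} G(s) = A·4 / (7·10) = (2/35)·A.
e_ss = 1/(1 + K_p) = 7/17 ⇒ 1 + (2/35)·A = 17/7 ⇒ A = 25.

25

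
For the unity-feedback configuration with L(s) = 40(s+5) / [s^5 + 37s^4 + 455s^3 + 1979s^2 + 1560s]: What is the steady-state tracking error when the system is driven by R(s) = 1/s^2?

Factoring s from the denominator leaves a polynomial with constant term 1560, so the system is type 1.
K_v = lim_{s→0} s·L(s) = 40·5 / 1560 = 5/39.
e_ss = 1/K_v = 1/(5/39) = 7.8.

7.8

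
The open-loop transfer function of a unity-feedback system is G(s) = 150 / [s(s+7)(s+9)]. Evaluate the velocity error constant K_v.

The open loop has one pole at the origin → type 1 system.
K_v = lim_{s→0} s·G(s) = 150 / (7·9) = 50/21.

50/21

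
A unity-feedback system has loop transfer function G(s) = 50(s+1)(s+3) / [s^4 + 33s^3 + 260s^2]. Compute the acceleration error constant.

15/26

Lowest-order denominator term is 260s^2, so the open loop has 2 poles at the origin → type 2 system.
K_a = lim_{s→0} s^2·G(s) = 50·1·3 / 260 = 15/26.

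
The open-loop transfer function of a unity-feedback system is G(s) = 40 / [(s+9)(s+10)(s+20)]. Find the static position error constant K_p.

No free integrators in G(s): this is a type 0 system.
K_p = lim_{s→0} G(s) = 40 / (9·10·20) = 1/45.

1/45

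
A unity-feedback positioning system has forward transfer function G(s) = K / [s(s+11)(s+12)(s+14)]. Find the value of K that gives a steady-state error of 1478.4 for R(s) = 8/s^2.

10

G(s) has one factor of s in the denominator, so the system is type 1.
K_v = lim_{s→0} s·G(s) = K / (11·12·14) = (1/1848)·K.
e_ss = 8/K_v = 1478.4 ⇒ K_v = 5/924 ⇒ K = (5/924)/(1/1848) = 10.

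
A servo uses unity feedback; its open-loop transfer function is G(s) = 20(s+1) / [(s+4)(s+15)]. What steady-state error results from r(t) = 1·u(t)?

0.75

The open loop has no poles at the origin → type 0 system.
K_p = lim_{s→0} G(s) = 20·1 / (4·15) = 1/3.
e_ss = 1/(1 + K_p) = 1/(4/3) = 0.75.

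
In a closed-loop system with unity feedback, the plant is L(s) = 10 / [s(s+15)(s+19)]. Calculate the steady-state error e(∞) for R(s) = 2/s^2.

One free integrator in L(s): this is a type 1 system.
K_v = lim_{s→0} s·L(s) = 10 / (15·19) = 2/57.
e_ss = 2/K_v = 2/(2/57) = 57.

57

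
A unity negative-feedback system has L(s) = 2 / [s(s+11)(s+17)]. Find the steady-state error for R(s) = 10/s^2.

935

L(s) has one factor of s in the denominator, so the system is type 1.
K_v = lim_{s→0} s·L(s) = 2 / (11·17) = 2/187.
e_ss = 10/K_v = 10/(2/187) = 935.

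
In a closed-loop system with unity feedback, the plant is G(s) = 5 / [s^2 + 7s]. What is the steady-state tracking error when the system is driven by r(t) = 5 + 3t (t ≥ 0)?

Lowest-order denominator term is 7s, so the open loop has 1 pole at the origin → type 1 system. By superposition:
  • 5: tracked with zero error.
  • 3t: e_ss = 3/K_v with K_v=5/7 → 4.2.
Total e_ss = 4.2.

4.2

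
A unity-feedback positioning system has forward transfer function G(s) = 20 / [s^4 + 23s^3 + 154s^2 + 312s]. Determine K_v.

Factoring s from the denominator leaves a polynomial with constant term 312, so the system is type 1.
K_v = lim_{s→0} s·G(s) = 20 / 312 = 5/78.

5/78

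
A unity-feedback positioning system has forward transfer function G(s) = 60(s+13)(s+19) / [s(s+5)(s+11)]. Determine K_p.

K_p = lim_{s→0} G(s); with 1 pole at the origin the limit diverges, so K_p = ∞.

infinity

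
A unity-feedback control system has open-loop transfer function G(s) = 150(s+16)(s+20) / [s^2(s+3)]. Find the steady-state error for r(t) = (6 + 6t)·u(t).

0

The open loop has two poles at the origin → type 2 system. Taking each input component in turn:
  • 6: tracked with zero error.
  • 6t: tracked with zero error.
Total e_ss = 0.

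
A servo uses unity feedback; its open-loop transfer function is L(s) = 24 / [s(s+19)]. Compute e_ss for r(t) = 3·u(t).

0

L(s) has one factor of s in the denominator, so the system is type 1.
K_p = ∞ for a type-1 system; e_ss to a step is zero.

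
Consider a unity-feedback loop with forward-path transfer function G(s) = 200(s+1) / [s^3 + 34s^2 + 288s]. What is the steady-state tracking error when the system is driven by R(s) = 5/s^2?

Lowest-order denominator term is 288s, so the open loop has 1 pole at the origin → type 1 system.
K_v = lim_{s→0} s·G(s) = 200·1 / 288 = 25/36.
e_ss = 5/K_v = 5/(25/36) = 7.2.

7.2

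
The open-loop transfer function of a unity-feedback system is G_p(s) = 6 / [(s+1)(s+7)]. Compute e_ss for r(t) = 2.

14/13

G_p(s) has no factors of s in the denominator, so the system is type 0.
K_p = lim_{s→0} G_p(s) = 6 / (1·7) = 6/7.
e_ss = 2/(1 + K_p) = 2/(13/7) = 14/13.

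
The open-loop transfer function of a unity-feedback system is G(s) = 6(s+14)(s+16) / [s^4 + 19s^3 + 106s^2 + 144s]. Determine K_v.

28/3

The denominator has no term below 144s — 1 pole at s=0, type 1.
K_v = lim_{s→0} s·G(s) = 6·14·16 / 144 = 28/3.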